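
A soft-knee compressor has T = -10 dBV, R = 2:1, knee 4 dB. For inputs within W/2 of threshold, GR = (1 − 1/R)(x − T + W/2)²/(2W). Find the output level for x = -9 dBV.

-9.5625 dBV

x − T + W/2 = -9 − (-10) + 2 = 3.
GR = (1 − 1/2) × 3² / 8 = 0.5 × 9 / 8 = 0.5625 dB.
Output = -9 − 0.5625 = -9.5625 dBV.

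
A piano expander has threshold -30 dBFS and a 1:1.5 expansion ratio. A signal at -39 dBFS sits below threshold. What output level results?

-43.5 dBFS

Below threshold, a 1:1.5 expander applies gain = (1.5−1)×(T − x) of attenuation.
(1.5−1) × 9 = 4.5 dB, so output = -39 − 4.5 = -43.5 dBFS.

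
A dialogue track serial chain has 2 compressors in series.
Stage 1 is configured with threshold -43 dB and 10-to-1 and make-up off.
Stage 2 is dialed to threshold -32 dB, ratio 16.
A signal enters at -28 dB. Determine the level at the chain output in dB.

Stage 1: -28 dB is 15 dB over -43 dB; at 10:1 that becomes 1.5 dB over, giving -41.5 dB.
Stage 2: -41.5 dB is at or below the -32 dB threshold — no compression; output -41.5 dB.

-41.5 dB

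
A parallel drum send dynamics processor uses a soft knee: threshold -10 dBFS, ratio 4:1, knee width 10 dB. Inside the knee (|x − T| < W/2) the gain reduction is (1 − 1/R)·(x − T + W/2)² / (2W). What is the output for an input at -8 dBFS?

-9.8375 dBFS

x − T + W/2 = -8 − (-10) + 5 = 7.
GR = (1 − 1/4) × 7² / 20 = 0.75 × 49 / 20 = 1.8375 dB.
Output = -8 − 1.8375 = -9.8375 dBFS.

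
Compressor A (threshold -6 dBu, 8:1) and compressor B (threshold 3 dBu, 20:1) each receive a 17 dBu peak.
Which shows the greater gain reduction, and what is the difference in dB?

A: GR = 23 − 23/8 = 20.125 dB.
B: GR = 14 − 14/20 = 13.3 dB.
Difference: 6.825 dB in favour of A.

A, by 6.825 dB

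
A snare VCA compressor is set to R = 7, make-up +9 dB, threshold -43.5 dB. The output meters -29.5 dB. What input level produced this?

Remove make-up: -29.5 − 9 = -38.5 dB.
That's 5 dB above the -43.5 dB threshold.
Input overshoot = R × output overshoot = 35 dB → input = -43.5 + 35 = -8.5 dB.

-8.5 dB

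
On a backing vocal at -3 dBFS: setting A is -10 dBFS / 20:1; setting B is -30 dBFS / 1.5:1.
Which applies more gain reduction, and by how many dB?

A: GR = 7 − 7/20 = 6.65 dB.
B: GR = 27 − 27/1.5 = 9 dB.
B applies 2.35 dB more gain reduction.

B, by 2.35 dB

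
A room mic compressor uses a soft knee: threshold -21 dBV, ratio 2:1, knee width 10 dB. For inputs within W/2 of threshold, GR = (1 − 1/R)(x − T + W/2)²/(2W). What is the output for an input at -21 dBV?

-21.625 dBV

x − T + W/2 = -21 − (-21) + 5 = 5.
GR = (1 − 1/2) × 5² / 20 = 0.5 × 25 / 20 = 0.625 dB.
Output = -21 − 0.625 = -21.625 dBV.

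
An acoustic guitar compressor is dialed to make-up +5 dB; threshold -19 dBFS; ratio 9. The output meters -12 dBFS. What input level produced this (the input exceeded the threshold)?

-1 dBFS

Before make-up, the level was -12 − 5 = -17 dBFS.
That's 2 dB above the -19 dBFS threshold.
Before 9:1 compression the overshoot was 2 × 9 = 18 dB, so input = -19 + 18 = -1 dBFS.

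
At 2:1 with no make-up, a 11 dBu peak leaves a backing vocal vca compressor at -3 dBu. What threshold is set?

-17 dBu

Let T be the threshold. Output overshoot = (input overshoot)/R, so -3 − T = (11 − T)/2.
2·(-3 − T) = 11 − T → 1·T = -6 − 11 = -17.
T = -17/1 = -17 dBu.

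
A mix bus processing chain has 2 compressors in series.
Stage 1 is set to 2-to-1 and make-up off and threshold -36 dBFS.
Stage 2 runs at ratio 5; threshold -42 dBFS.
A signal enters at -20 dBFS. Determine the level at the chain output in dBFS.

Stage 1: overshoot 16 dB → 16/2 = 8 dB → -28 dBFS.
Stage 2: -28 dBFS is 14 dB over -42 dBFS; at 5:1 that becomes 2.8 dB over, giving -39.2 dBFS.

-39.2 dBFS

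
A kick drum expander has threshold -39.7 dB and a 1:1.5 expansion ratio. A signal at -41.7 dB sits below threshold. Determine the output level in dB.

-42.7 dB

The input is 2 dB below the -39.7 dB threshold.
A 1:1.5 expander multiplies undershoot by 1.5: 2 × 1.5 = 3 dB below threshold.
Output = -39.7 − 3 = -42.7 dB.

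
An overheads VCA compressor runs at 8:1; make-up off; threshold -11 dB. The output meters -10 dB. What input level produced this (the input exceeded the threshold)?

-3 dB

That's 1 dB above the -11 dB threshold.
Before 8:1 compression the overshoot was 1 × 8 = 8 dB, so input = -11 + 8 = -3 dB.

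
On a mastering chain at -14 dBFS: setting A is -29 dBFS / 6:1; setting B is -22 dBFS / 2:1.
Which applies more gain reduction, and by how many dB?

A, by 8.5 dB

A: 15 dB over, compressed to 2.5 dB over, so 12.5 dB of GR.
B: 8 dB over, compressed to 4 dB over, so 4 dB of GR.
A reduces 8.5 dB more.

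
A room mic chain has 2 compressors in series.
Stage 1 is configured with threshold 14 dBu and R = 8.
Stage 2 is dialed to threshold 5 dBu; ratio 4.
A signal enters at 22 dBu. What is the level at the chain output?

7.5 dBu

Stage 1: 8 dB above 14 dBu, reduced 8:1 to 1 dB above → 15 dBu.
Stage 2: 10 dB above 5 dBu, reduced 4:1 to 2.5 dB above → 7.5 dBu.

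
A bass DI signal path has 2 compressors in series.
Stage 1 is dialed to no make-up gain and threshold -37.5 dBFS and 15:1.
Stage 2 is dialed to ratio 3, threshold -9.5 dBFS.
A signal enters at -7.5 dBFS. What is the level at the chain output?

-35.5 dBFS

Stage 1: -7.5 dBFS is 30 dB over -37.5 dBFS; at 15:1 that becomes 2 dB over, giving -35.5 dBFS.
Stage 2: below threshold (-35.5 ≤ -9.5); passes unchanged; output -35.5 dBFS.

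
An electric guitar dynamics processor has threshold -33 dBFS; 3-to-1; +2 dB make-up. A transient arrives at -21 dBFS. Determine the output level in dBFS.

-27 dBFS

Overshoot: -21 − (-33) = 12 dB.
The 12 dB excess becomes 4 dB after 3:1 reduction.
That puts the output at -29 dBFS; make-up adds 2 dB, giving -27 dBFS.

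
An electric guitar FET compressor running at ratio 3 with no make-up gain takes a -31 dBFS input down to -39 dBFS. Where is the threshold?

-43 dBFS

Let T be the threshold. Output overshoot = (input overshoot)/R, so -39 − T = (-31 − T)/3.
3·(-39 − T) = -31 − T → 2·T = -117 − (-31) = -86.
T = -86/2 = -43 dBFS.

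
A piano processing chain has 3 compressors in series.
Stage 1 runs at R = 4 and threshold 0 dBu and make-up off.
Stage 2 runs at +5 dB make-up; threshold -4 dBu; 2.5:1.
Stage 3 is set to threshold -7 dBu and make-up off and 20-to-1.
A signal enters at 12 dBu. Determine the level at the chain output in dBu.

Stage 1: overshoot 12 dB → 12/4 = 3 dB → 3 dBu.
Stage 2: overshoot 7 dB → 7/2.5 = 2.8 dB → -1.2 dBu; +5 dB make-up → 3.8 dBu.
Stage 3: 10.8 dB above -7 dBu, reduced 20:1 to 0.54 dB above → -6.46 dBu.

-6.46 dBu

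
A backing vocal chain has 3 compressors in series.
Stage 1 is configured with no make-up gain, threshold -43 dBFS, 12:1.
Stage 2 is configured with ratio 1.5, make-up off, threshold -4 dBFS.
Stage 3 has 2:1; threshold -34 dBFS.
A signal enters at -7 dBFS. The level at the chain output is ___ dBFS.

Stage 1: 36 dB above -43 dBFS, reduced 12:1 to 3 dB above → -40 dBFS.
Stage 2: -40 dBFS is at or below the -4 dBFS threshold — no compression; output -40 dBFS.
Stage 3: below threshold (-40 ≤ -34); passes unchanged; output -40 dBFS.

-40 dBFS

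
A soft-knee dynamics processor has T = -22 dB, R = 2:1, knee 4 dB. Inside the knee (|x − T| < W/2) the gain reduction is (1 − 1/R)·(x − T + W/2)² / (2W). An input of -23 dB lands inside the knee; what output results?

x − T + W/2 = -23 − (-22) + 2 = 1.
GR = (1 − 1/2) × 1² / 8 = 0.5 × 1 / 8 = 0.0625 dB.
Output = -23 − 0.0625 = -23.0625 dB.

-23.0625 dB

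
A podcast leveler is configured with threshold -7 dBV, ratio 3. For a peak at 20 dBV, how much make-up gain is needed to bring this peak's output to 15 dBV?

13 dB

Without make-up, output = threshold + overshoot/3 = -7 + 9 = 2 dBV.
Gap to target: 13 dB.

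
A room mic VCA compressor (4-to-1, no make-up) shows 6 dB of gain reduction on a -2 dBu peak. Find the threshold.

-10 dBu

Gain reduction = -2 − (-8) = 6 dB; output overshoot = GR / (R − 1) = 6 / 3 = 2 dB.
Threshold = output − output overshoot = -8 − 2 = -10 dBu.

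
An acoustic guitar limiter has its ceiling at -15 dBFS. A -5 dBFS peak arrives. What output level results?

-15 dBFS

The limiter clamps the peak to its -15 dBFS ceiling.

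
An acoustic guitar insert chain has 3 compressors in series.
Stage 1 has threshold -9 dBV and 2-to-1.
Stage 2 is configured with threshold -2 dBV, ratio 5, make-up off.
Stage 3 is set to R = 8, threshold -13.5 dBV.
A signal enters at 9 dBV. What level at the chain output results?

-12.0125 dBV

Stage 1: 18 dB above -9 dBV, reduced 2:1 to 9 dB above → 0 dBV.
Stage 2: 0 dBV is 2 dB over -2 dBV; at 5:1 that becomes 0.4 dB over, giving -1.6 dBV.
Stage 3: 11.9 dB above -13.5 dBV, reduced 8:1 to 1.4875 dB above → -12.0125 dBV.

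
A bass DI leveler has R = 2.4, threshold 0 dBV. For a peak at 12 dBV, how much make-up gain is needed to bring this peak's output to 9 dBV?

4 dB

Without make-up, output = threshold + overshoot/2.4 = 0 + 5 = 5 dBV.
Gap to target: 4 dB.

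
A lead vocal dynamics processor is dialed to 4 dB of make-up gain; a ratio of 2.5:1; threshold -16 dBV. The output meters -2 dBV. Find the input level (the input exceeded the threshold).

9 dBV

Remove make-up: -2 − 4 = -6 dBV.
Post-compression overshoot = -6 − (-16) = 10 dB.
Undo the ratio: input overshoot = 10 × 2.5 = 25 dB, giving input = 9 dBV.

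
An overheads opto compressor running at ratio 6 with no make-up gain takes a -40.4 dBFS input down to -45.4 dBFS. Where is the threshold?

Let T be the threshold. Output overshoot = (input overshoot)/R, so -45.4 − T = (-40.4 − T)/6.
6·(-45.4 − T) = -40.4 − T → 5·T = -272.4 − (-40.4) = -232.
T = -232/5 = -46.4 dBFS.

-46.4 dBFS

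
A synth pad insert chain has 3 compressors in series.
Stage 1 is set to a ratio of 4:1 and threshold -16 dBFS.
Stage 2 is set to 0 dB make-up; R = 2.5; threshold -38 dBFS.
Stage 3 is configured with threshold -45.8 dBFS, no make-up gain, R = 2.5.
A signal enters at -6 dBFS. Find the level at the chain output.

Stage 1: -6 dBFS is 10 dB over -16 dBFS; at 4:1 that becomes 2.5 dB over, giving -13.5 dBFS.
Stage 2: -13.5 dBFS is 24.5 dB over -38 dBFS; at 2.5:1 that becomes 9.8 dB over, giving -28.2 dBFS.
Stage 3: 17.6 dB above -45.8 dBFS, reduced 2.5:1 to 7.04 dB above → -38.76 dBFS.

-38.76 dBFS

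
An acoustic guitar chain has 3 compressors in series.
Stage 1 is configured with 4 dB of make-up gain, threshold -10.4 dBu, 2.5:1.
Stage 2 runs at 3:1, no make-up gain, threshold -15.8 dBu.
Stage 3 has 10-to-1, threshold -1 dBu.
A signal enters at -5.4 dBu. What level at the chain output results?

Stage 1: 5 dB above -10.4 dBu, reduced 2.5:1 to 2 dB above → -8.4 dBu; +4 dB make-up → -4.4 dBu.
Stage 2: overshoot 11.4 dB → 11.4/3 = 3.8 dB → -12 dBu.
Stage 3: -12 dBu ≤ -1 dBu, so stage 3 doesn't engage; output -12 dBu.

-12 dBu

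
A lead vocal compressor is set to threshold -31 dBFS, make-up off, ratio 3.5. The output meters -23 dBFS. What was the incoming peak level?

-3 dBFS

Post-compression overshoot = -23 − (-31) = 8 dB.
Before 3.5:1 compression the overshoot was 8 × 3.5 = 28 dB, so input = -31 + 28 = -3 dBFS.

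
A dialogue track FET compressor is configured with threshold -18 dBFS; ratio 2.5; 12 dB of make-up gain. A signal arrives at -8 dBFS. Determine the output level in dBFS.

-2 dBFS

-8 dBFS sits 10 dB over threshold.
At 2.5:1 the overshoot is divided by 2.5, leaving 4 dB above threshold.
Output = -18 + 4 = -14 dBFS; make-up adds 12 dB, giving -2 dBFS.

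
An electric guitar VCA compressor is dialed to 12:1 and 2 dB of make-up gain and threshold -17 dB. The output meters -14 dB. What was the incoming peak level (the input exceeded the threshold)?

-5 dB

Stripping the +2 dB make-up gives -16 dB at the gain stage.
Post-compression overshoot = -16 − (-17) = 1 dB.
Undo the ratio: input overshoot = 1 × 12 = 12 dB, giving input = -5 dB.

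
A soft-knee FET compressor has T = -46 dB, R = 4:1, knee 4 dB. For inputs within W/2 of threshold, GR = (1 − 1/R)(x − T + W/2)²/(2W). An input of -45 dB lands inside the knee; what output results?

-45.84375 dB

x − T + W/2 = -45 − (-46) + 2 = 3.
GR = (1 − 1/4) × 3² / 8 = 0.75 × 9 / 8 = 0.84375 dB.
Output = -45 − 0.84375 = -45.84375 dB.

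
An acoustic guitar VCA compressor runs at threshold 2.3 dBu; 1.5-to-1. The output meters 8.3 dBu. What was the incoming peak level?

11.3 dBu

That's 6 dB above the 2.3 dBu threshold.
Before 1.5:1 compression the overshoot was 6 × 1.5 = 9 dB, so input = 2.3 + 9 = 11.3 dBu.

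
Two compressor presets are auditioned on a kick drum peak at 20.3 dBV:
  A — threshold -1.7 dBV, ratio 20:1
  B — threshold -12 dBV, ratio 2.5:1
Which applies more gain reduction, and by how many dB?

A: 22 dB over, compressed to 1.1 dB over, so 20.9 dB of GR.
B: 32.3 dB over, compressed to 12.92 dB over, so 19.38 dB of GR.
A applies 1.52 dB more gain reduction.

A, by 1.52 dB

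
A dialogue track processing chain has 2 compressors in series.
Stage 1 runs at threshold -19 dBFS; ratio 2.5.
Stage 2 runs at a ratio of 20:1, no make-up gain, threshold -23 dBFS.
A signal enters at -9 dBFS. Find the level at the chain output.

Stage 1: 10 dB above -19 dBFS, reduced 2.5:1 to 4 dB above → -15 dBFS.
Stage 2: overshoot 8 dB → 8/20 = 0.4 dB → -22.6 dBFS.

-22.6 dBFS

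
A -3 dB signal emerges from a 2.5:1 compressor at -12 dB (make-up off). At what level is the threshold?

Gain reduction = -3 − (-12) = 9 dB; output overshoot = GR / (R − 1) = 9 / 1.5 = 6 dB.
Threshold = output − output overshoot = -12 − 6 = -18 dB.

-18 dB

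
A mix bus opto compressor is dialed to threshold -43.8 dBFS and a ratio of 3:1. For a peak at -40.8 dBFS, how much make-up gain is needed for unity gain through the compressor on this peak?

2 dB

Without make-up, output = threshold + overshoot/3 = -43.8 + 1 = -42.8 dBFS.
Gap to target: 2 dB.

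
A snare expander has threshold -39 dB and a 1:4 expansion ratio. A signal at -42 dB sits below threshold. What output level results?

-51 dB

Undershoot = (-39) − (-42) = 3 dB.
At 1:4, that expands to 12 dB under threshold.
Output = -39 − 12 = -51 dB.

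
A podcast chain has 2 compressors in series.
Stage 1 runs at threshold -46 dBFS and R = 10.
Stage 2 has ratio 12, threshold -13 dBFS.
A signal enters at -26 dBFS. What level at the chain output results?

Stage 1: 20 dB above -46 dBFS, reduced 10:1 to 2 dB above → -44 dBFS.
Stage 2: -44 dBFS is at or below the -13 dBFS threshold — no compression; output -44 dBFS.

-44 dBFS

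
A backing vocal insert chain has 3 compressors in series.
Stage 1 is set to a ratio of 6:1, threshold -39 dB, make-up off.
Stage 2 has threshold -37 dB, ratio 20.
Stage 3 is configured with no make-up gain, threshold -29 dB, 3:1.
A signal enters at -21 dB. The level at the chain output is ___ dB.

Stage 1: overshoot 18 dB → 18/6 = 3 dB → -36 dB.
Stage 2: 1 dB above -37 dB, reduced 20:1 to 0.05 dB above → -36.95 dB.
Stage 3: -36.95 dB ≤ -29 dB, so stage 3 doesn't engage; output -36.95 dB.

-36.95 dB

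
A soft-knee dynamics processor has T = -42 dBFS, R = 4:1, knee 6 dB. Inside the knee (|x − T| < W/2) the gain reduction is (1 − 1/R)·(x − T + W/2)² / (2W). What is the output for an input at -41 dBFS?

-42 dBFS

x − T + W/2 = -41 − (-42) + 3 = 4.
GR = (1 − 1/4) × 4² / 12 = 0.75 × 16 / 12 = 1 dB.
Output = -41 − 1 = -42 dBFS.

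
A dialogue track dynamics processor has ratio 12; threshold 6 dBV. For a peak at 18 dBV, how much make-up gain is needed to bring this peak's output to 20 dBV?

Overshoot 12 dB → 12/12 = 1 dB after compression, so the compressed level is 6 + 1 = 7 dBV.
Make-up = target − compressed = 20 − 7 = 13 dB.

13 dB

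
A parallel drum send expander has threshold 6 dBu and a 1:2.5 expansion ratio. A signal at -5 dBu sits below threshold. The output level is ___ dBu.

The input is 11 dB below the 6 dBu threshold.
A 1:2.5 expander multiplies undershoot by 2.5: 11 × 2.5 = 27.5 dB below threshold.
Output = 6 − 27.5 = -21.5 dBu.

-21.5 dBu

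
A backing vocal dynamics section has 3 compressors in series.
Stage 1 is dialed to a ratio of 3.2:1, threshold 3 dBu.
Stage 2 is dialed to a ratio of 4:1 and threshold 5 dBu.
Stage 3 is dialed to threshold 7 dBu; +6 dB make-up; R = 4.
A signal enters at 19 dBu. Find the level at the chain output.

11.75 dBu

Stage 1: 16 dB above 3 dBu, reduced 3.2:1 to 5 dB above → 8 dBu.
Stage 2: 8 dBu is 3 dB over 5 dBu; at 4:1 that becomes 0.75 dB over, giving 5.75 dBu.
Stage 3: below threshold (5.75 ≤ 7); passes unchanged; make-up brings it to 11.75 dBu.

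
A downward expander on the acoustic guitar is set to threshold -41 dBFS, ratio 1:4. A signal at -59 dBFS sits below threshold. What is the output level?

-113 dBFS

The input is 18 dB below the -41 dBFS threshold.
A 1:4 expander multiplies undershoot by 4: 18 × 4 = 72 dB below threshold.
Output = -41 − 72 = -113 dBFS.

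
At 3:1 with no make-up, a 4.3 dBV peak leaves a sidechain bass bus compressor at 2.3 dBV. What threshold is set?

1.3 dBV

Input is 3 dB above T (since output overshoot × R = input overshoot: (2.3 − T)·3 = 4.3 − T gives T = 1.3 dBV).
Check: 1.3 + (4.3 − 1.3)/3 = 1.3 + 1 = 2.3 dBV. ✓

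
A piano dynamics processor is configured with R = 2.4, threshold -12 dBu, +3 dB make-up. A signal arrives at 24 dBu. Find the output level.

6 dBu

Overshoot: 24 − (-12) = 36 dB.
2.4:1 compression reduces that to 36/2.4 = 15 dB over.
That puts the output at 3 dBu; make-up adds 3 dB, giving 6 dBu.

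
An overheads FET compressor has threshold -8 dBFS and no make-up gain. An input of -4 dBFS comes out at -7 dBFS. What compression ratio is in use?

4:1

Input overshoot = -4 − (-8) = 4 dB; output overshoot = -7 − (-8) = 1 dB.
Ratio = 4 / 1 = 4.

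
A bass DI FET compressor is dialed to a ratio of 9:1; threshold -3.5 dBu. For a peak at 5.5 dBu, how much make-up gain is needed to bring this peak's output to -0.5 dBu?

Without make-up, output = threshold + overshoot/9 = -3.5 + 1 = -2.5 dBu.
Gap to target: 2 dB.

2 dB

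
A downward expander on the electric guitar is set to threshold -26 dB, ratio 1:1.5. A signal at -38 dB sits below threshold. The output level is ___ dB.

Below threshold, a 1:1.5 expander applies gain = (1.5−1)×(T − x) of attenuation.
(1.5−1) × 12 = 6 dB, so output = -38 − 6 = -44 dB.

-44 dB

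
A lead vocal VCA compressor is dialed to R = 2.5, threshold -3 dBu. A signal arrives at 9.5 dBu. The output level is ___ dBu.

Overshoot: 9.5 − (-3) = 12.5 dB.
The 12.5 dB excess becomes 5 dB after 2.5:1 reduction.
That puts the output at 2 dBu.

2 dBu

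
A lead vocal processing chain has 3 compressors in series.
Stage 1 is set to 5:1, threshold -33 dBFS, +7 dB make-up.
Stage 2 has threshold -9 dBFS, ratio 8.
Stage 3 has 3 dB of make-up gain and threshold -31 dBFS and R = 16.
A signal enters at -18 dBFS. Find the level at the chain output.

-27.5 dBFS

Stage 1: 15 dB above -33 dBFS, reduced 5:1 to 3 dB above → -30 dBFS; +7 dB make-up → -23 dBFS.
Stage 2: -23 dBFS ≤ -9 dBFS, so stage 2 doesn't engage; output -23 dBFS.
Stage 3: overshoot 8 dB → 8/16 = 0.5 dB → -30.5 dBFS; +3 dB make-up → -27.5 dBFS.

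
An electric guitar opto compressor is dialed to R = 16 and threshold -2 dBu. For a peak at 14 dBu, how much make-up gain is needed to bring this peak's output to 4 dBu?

Without make-up, output = threshold + overshoot/16 = -2 + 1 = -1 dBu.
Gap to target: 5 dB.

5 dB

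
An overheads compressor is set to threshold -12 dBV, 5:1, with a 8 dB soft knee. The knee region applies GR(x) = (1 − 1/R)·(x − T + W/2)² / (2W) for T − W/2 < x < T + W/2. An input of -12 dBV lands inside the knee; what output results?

-12.8 dBV

x − T + W/2 = -12 − (-12) + 4 = 4.
GR = (1 − 1/5) × 4² / 16 = 0.8 × 16 / 16 = 0.8 dB.
Output = -12 − 0.8 = -12.8 dBV.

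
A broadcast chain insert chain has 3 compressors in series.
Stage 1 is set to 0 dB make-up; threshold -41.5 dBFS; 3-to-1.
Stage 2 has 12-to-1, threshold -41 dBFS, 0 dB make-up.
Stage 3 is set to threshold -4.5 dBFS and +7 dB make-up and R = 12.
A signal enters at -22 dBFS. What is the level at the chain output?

Stage 1: overshoot 19.5 dB → 19.5/3 = 6.5 dB → -35 dBFS.
Stage 2: 6 dB above -41 dBFS, reduced 12:1 to 0.5 dB above → -40.5 dBFS.
Stage 3: -40.5 dBFS ≤ -4.5 dBFS, so stage 3 doesn't engage; make-up brings it to -33.5 dBFS.

-33.5 dBFS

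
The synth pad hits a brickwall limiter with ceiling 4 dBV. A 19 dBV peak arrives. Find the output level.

4 dBV

The limiter clamps the peak to its 4 dBV ceiling.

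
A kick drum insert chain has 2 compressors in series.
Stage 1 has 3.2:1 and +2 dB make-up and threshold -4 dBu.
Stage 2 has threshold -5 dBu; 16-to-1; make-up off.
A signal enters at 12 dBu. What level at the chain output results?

Stage 1: overshoot 16 dB → 16/3.2 = 5 dB → 1 dBu; +2 dB make-up → 3 dBu.
Stage 2: 8 dB above -5 dBu, reduced 16:1 to 0.5 dB above → -4.5 dBu.

-4.5 dBu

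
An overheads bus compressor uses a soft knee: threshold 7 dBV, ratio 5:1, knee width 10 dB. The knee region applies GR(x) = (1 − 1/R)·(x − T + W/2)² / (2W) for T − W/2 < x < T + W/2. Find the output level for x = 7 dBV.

x − T + W/2 = 7 − 7 + 5 = 5.
GR = (1 − 1/5) × 5² / 20 = 0.8 × 25 / 20 = 1 dB.
Output = 7 − 1 = 6 dBV.

6 dBV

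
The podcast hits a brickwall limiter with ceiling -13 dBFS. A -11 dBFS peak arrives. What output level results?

-13 dBFS

The limiter clamps the peak to its -13 dBFS ceiling.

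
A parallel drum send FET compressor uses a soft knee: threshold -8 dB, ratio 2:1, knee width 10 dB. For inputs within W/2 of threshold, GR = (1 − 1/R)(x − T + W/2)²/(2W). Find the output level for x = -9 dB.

x − T + W/2 = -9 − (-8) + 5 = 4.
GR = (1 − 1/2) × 4² / 20 = 0.5 × 16 / 20 = 0.4 dB.
Output = -9 − 0.4 = -9.4 dB.

-9.4 dB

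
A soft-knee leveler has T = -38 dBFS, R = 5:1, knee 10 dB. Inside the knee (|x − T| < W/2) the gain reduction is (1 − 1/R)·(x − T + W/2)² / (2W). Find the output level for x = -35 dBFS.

x − T + W/2 = -35 − (-38) + 5 = 8.
GR = (1 − 1/5) × 8² / 20 = 0.8 × 64 / 20 = 2.56 dB.
Output = -35 − 2.56 = -37.56 dBFS.

-37.56 dBFS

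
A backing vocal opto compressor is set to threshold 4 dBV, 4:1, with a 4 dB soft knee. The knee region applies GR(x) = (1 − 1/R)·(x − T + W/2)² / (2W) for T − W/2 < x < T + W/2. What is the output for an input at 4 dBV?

x − T + W/2 = 4 − 4 + 2 = 2.
GR = (1 − 1/4) × 2² / 8 = 0.75 × 4 / 8 = 0.375 dB.
Output = 4 − 0.375 = 3.625 dBV.

3.625 dBV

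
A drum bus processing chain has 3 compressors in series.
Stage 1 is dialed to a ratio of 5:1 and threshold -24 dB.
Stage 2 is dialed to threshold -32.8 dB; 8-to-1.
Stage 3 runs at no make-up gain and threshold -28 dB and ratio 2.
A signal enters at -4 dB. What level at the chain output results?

Stage 1: 20 dB above -24 dB, reduced 5:1 to 4 dB above → -20 dB.
Stage 2: -20 dB is 12.8 dB over -32.8 dB; at 8:1 that becomes 1.6 dB over, giving -31.2 dB.
Stage 3: below threshold (-31.2 ≤ -28); passes unchanged; output -31.2 dB.

-31.2 dB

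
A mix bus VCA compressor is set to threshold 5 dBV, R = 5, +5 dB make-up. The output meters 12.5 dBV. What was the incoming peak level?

Remove make-up: 12.5 − 5 = 7.5 dBV.
The compressed level sits 7.5 − 5 = 2.5 dB over threshold.
Before 5:1 compression the overshoot was 2.5 × 5 = 12.5 dB, so input = 5 + 12.5 = 17.5 dBV.

17.5 dBV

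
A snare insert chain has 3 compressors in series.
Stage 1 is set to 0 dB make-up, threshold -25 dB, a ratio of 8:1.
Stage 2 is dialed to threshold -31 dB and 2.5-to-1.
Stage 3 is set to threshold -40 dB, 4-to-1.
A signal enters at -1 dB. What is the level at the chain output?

Stage 1: overshoot 24 dB → 24/8 = 3 dB → -22 dB.
Stage 2: overshoot 9 dB → 9/2.5 = 3.6 dB → -27.4 dB.
Stage 3: 12.6 dB above -40 dB, reduced 4:1 to 3.15 dB above → -36.85 dB.

-36.85 dB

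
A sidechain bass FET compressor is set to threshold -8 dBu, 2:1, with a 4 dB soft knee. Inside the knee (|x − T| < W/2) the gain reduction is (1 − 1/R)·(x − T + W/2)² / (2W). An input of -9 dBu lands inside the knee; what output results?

x − T + W/2 = -9 − (-8) + 2 = 1.
GR = (1 − 1/2) × 1² / 8 = 0.5 × 1 / 8 = 0.0625 dB.
Output = -9 − 0.0625 = -9.0625 dBu.

-9.0625 dBu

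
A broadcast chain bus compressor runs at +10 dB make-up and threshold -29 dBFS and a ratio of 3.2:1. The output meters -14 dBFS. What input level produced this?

-13 dBFS

Remove make-up: -14 − 10 = -24 dBFS.
The compressed level sits -24 − (-29) = 5 dB over threshold.
Input overshoot = R × output overshoot = 16 dB → input = -29 + 16 = -13 dBFS.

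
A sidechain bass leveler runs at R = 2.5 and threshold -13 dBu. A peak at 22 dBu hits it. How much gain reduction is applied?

21 dB

Overshoot = 22 − (-13) = 35 dB.
At 2.5:1, output sits 35/2.5 = 14 dB above threshold.
So the signal is attenuated by 35 − 14 = 21 dB.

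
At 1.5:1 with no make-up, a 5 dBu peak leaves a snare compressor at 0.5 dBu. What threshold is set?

-8.5 dBu

Gain reduction = 5 − 0.5 = 4.5 dB; output overshoot = GR / (R − 1) = 4.5 / 0.5 = 9 dB.
Threshold = output − output overshoot = 0.5 − 9 = -8.5 dBu.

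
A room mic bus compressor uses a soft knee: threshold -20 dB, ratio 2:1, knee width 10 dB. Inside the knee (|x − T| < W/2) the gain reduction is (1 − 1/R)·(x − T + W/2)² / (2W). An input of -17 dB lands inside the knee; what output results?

-18.6 dB

x − T + W/2 = -17 − (-20) + 5 = 8.
GR = (1 − 1/2) × 8² / 20 = 0.5 × 64 / 20 = 1.6 dB.
Output = -17 − 1.6 = -18.6 dB.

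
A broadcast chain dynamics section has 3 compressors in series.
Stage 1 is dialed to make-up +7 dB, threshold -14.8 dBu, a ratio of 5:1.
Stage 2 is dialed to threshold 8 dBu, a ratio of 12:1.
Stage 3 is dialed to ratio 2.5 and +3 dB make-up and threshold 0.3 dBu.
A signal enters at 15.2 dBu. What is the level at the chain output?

Stage 1: 30 dB above -14.8 dBu, reduced 5:1 to 6 dB above → -8.8 dBu; +7 dB make-up → -1.8 dBu.
Stage 2: -1.8 dBu is at or below the 8 dBu threshold — no compression; output -1.8 dBu.
Stage 3: -1.8 dBu is at or below the 0.3 dBu threshold — no compression; make-up brings it to 1.2 dBu.

1.2 dBu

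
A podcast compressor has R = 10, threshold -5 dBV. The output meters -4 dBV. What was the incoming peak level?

The compressed level sits -4 − (-5) = 1 dB over threshold.
Before 10:1 compression the overshoot was 1 × 10 = 10 dB, so input = -5 + 10 = 5 dBV.

5 dBV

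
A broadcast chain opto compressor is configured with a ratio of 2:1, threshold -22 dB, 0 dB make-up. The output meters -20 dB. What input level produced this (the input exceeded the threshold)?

Post-compression overshoot = -20 − (-22) = 2 dB.
Input overshoot = R × output overshoot = 4 dB → input = -22 + 4 = -18 dB.

-18 dB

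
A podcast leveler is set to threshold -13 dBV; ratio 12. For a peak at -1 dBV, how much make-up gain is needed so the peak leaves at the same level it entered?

11 dB

Without make-up, output = threshold + overshoot/12 = -13 + 1 = -12 dBV.
Gap to target: 11 dB.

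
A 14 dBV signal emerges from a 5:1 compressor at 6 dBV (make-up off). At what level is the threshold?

4 dBV

Gain reduction = 14 − 6 = 8 dB; output overshoot = GR / (R − 1) = 8 / 4 = 2 dB.
Threshold = output − output overshoot = 6 − 2 = 4 dBV.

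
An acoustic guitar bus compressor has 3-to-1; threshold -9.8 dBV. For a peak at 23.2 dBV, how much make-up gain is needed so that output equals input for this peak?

Overshoot 33 dB → 33/3 = 11 dB after compression, so the compressed level is -9.8 + 11 = 1.2 dBV.
Make-up = target − compressed = 23.2 − 1.2 = 22 dB.

22 dB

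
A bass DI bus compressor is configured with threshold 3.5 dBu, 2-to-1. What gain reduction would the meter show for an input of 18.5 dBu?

7.5 dB

The signal is 15 dB above threshold.
A 2:1 ratio leaves 7.5 dB of that excess.
GR = overshoot in − overshoot out = 15 − 7.5 = 7.5 dB.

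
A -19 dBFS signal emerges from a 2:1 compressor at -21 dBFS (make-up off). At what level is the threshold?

Let T be the threshold. Output overshoot = (input overshoot)/R, so -21 − T = (-19 − T)/2.
2·(-21 − T) = -19 − T → 1·T = -42 − (-19) = -23.
T = -23/1 = -23 dBFS.

-23 dBFS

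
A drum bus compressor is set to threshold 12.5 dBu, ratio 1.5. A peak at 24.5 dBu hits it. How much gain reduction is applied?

4 dB

24.5 dBu exceeds the threshold by 12 dB.
At 1.5:1, output sits 12/1.5 = 8 dB above threshold.
GR = overshoot in − overshoot out = 12 − 8 = 4 dB.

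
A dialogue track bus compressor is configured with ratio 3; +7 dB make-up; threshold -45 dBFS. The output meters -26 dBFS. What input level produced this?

Before make-up, the level was -26 − 7 = -33 dBFS.
Post-compression overshoot = -33 − (-45) = 12 dB.
Input overshoot = R × output overshoot = 36 dB → input = -45 + 36 = -9 dBFS.

-9 dBFS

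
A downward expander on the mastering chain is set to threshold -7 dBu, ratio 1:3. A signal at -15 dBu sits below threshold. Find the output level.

The input is 8 dB below the -7 dBu threshold.
A 1:3 expander multiplies undershoot by 3: 8 × 3 = 24 dB below threshold.
Output = -7 − 24 = -31 dBu.

-31 dBu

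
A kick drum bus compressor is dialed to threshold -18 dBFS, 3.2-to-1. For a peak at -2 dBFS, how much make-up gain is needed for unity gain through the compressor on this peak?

Without make-up, output = threshold + overshoot/3.2 = -18 + 5 = -13 dBFS.
Gap to target: 11 dB.

11 dB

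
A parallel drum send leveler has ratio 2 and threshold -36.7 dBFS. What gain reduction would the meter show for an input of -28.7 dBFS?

4 dB

Overshoot = -28.7 − (-36.7) = 8 dB.
At 2:1, output sits 8/2 = 4 dB above threshold.
Gain reduction = 8 − 4 = 4 dB.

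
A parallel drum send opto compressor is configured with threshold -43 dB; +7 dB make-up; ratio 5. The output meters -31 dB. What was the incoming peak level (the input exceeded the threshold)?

Stripping the +7 dB make-up gives -38 dB at the gain stage.
Post-compression overshoot = -38 − (-43) = 5 dB.
Input overshoot = R × output overshoot = 25 dB → input = -43 + 25 = -18 dB.

-18 dB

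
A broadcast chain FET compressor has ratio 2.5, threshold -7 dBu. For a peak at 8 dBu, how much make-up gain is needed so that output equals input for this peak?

9 dB

The peak compresses to -7 + 15/2.5 = -1 dBu.
To reach 8 dBu requires 8 − (-1) = 9 dB of make-up.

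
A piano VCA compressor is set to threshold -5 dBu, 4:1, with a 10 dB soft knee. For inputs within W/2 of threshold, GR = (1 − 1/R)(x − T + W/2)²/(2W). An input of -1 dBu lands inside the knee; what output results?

-4.0375 dBu

x − T + W/2 = -1 − (-5) + 5 = 9.
GR = (1 − 1/4) × 9² / 20 = 0.75 × 81 / 20 = 3.0375 dB.
Output = -1 − 3.0375 = -4.0375 dBu.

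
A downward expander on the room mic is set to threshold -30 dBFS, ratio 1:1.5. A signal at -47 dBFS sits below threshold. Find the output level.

The input is 17 dB below the -30 dBFS threshold.
A 1:1.5 expander multiplies undershoot by 1.5: 17 × 1.5 = 25.5 dB below threshold.
Output = -30 − 25.5 = -55.5 dBFS.

-55.5 dBFS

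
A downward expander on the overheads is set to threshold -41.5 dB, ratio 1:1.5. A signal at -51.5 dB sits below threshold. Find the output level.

-56.5 dB

Below threshold, a 1:1.5 expander applies gain = (1.5−1)×(T − x) of attenuation.
(1.5−1) × 10 = 5 dB, so output = -51.5 − 5 = -56.5 dB.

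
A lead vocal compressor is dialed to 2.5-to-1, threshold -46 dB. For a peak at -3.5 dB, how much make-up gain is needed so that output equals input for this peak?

The peak compresses to -46 + 42.5/2.5 = -29 dB.
To reach -3.5 dB requires -3.5 − (-29) = 25.5 dB of make-up.

25.5 dB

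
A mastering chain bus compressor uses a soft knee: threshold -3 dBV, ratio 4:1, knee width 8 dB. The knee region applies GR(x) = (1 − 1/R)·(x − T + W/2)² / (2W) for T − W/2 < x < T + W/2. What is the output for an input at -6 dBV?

x − T + W/2 = -6 − (-3) + 4 = 1.
GR = (1 − 1/4) × 1² / 16 = 0.75 × 1 / 16 = 0.046875 dB.
Output = -6 − 0.046875 = -6.046875 dBV.

-6.046875 dBV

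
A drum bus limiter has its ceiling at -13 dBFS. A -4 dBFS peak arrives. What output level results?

-13 dBFS

At ∞:1, everything above -13 dBFS is held at the ceiling.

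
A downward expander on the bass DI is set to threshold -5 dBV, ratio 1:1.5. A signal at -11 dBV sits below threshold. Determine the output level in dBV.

-14 dBV

The input is 6 dB below the -5 dBV threshold.
A 1:1.5 expander multiplies undershoot by 1.5: 6 × 1.5 = 9 dB below threshold.
Output = -5 − 9 = -14 dBV.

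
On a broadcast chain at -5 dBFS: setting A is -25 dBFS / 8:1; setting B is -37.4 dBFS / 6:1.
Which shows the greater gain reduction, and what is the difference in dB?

A: 20 dB over, compressed to 2.5 dB over, so 17.5 dB of GR.
B: 32.4 dB over, compressed to 5.4 dB over, so 27 dB of GR.
B reduces 9.5 dB more.

B, by 9.5 dB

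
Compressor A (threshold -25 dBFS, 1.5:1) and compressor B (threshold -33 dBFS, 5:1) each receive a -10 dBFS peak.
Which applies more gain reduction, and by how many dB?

A: overshoot 15 dB → output overshoot 10 dB → GR 5 dB.
B: overshoot 23 dB → output overshoot 4.6 dB → GR 18.4 dB.
Difference: 13.4 dB in favour of B.

B, by 13.4 dB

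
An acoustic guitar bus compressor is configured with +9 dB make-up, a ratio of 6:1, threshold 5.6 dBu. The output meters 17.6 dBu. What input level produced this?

23.6 dBu

Stripping the +9 dB make-up gives 8.6 dBu at the gain stage.
The compressed level sits 8.6 − 5.6 = 3 dB over threshold.
Input overshoot = R × output overshoot = 18 dB → input = 5.6 + 18 = 23.6 dBu.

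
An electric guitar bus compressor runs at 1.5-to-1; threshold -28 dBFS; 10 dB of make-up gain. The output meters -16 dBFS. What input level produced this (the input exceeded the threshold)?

-25 dBFS

Stripping the +10 dB make-up gives -26 dBFS at the gain stage.
That's 2 dB above the -28 dBFS threshold.
Input overshoot = R × output overshoot = 3 dB → input = -28 + 3 = -25 dBFS.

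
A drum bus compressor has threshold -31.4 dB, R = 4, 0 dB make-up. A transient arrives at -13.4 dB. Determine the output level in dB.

-26.9 dB

-13.4 dB sits 18 dB over threshold.
At 4:1 the overshoot is divided by 4, leaving 4.5 dB above threshold.
Output = -31.4 + 4.5 = -26.9 dB.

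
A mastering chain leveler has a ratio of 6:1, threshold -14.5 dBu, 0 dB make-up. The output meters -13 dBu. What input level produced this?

-5.5 dBu

The compressed level sits -13 − (-14.5) = 1.5 dB over threshold.
Undo the ratio: input overshoot = 1.5 × 6 = 9 dB, giving input = -5.5 dBu.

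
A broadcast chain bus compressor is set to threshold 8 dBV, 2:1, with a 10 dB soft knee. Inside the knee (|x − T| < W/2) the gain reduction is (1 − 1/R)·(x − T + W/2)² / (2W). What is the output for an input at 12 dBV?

x − T + W/2 = 12 − 8 + 5 = 9.
GR = (1 − 1/2) × 9² / 20 = 0.5 × 81 / 20 = 2.025 dB.
Output = 12 − 2.025 = 9.975 dBV.

9.975 dBV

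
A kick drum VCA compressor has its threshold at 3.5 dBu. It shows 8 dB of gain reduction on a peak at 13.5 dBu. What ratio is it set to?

5:1

Input overshoot = 13.5 − 3.5 = 10 dB.
Output overshoot = 10 − 8 = 2 dB.
Ratio = input overshoot / output overshoot = 10 / 2 = 5.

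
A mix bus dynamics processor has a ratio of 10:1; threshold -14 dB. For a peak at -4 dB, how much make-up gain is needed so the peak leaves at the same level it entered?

The peak compresses to -14 + 10/10 = -13 dB.
To reach -4 dB requires -4 − (-13) = 9 dB of make-up.

9 dB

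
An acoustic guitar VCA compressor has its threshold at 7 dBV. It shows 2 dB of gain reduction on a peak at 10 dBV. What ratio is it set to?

3:1

Input overshoot = 10 − 7 = 3 dB.
Output overshoot = 3 − 2 = 1 dB.
Ratio = input overshoot / output overshoot = 3 / 1 = 3.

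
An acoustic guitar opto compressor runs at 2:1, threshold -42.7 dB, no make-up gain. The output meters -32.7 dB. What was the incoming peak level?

-22.7 dB

The compressed level sits -32.7 − (-42.7) = 10 dB over threshold.
Input overshoot = R × output overshoot = 20 dB → input = -42.7 + 20 = -22.7 dB.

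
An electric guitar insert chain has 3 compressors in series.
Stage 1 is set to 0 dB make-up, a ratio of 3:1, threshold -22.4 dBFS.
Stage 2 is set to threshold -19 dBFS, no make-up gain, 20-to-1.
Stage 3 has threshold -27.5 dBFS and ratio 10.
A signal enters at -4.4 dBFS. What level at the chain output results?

-26.637 dBFS

Stage 1: -4.4 dBFS is 18 dB over -22.4 dBFS; at 3:1 that becomes 6 dB over, giving -16.4 dBFS.
Stage 2: -16.4 dBFS is 2.6 dB over -19 dBFS; at 20:1 that becomes 0.13 dB over, giving -18.87 dBFS.
Stage 3: -18.87 dBFS is 8.63 dB over -27.5 dBFS; at 10:1 that becomes 0.863 dB over, giving -26.637 dBFS.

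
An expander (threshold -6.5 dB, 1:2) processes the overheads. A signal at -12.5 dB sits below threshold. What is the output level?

-18.5 dB

The input is 6 dB below the -6.5 dB threshold.
A 1:2 expander multiplies undershoot by 2: 6 × 2 = 12 dB below threshold.
Output = -6.5 − 12 = -18.5 dB.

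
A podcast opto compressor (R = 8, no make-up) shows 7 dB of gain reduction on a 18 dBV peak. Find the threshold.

10 dBV

Input is 8 dB above T (since output overshoot × R = input overshoot: (11 − T)·8 = 18 − T gives T = 10 dBV).
Check: 10 + (18 − 10)/8 = 10 + 1 = 11 dBV. ✓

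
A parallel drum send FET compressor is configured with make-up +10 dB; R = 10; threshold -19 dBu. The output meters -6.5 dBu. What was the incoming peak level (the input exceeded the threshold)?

Remove make-up: -6.5 − 10 = -16.5 dBu.
That's 2.5 dB above the -19 dBu threshold.
Before 10:1 compression the overshoot was 2.5 × 10 = 25 dB, so input = -19 + 25 = 6 dBu.

6 dBu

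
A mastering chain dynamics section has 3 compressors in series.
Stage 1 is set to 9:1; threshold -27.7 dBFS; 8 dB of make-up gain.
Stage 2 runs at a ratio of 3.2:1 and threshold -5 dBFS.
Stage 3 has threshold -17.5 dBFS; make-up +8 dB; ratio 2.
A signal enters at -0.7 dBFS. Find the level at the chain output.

-9.1 dBFS

Stage 1: overshoot 27 dB → 27/9 = 3 dB → -24.7 dBFS; +8 dB make-up → -16.7 dBFS.
Stage 2: -16.7 dBFS ≤ -5 dBFS, so stage 2 doesn't engage; output -16.7 dBFS.
Stage 3: 0.8 dB above -17.5 dBFS, reduced 2:1 to 0.4 dB above → -17.1 dBFS; +8 dB make-up → -9.1 dBFS.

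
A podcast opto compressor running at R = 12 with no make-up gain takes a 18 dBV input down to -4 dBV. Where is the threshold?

-6 dBV

Gain reduction = 18 − (-4) = 22 dB; output overshoot = GR / (R − 1) = 22 / 11 = 2 dB.
Threshold = output − output overshoot = -4 − 2 = -6 dBV.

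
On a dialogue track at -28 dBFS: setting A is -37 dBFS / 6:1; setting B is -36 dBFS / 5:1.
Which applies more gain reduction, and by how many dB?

A, by 1.1 dB

A: GR = 9 − 9/6 = 7.5 dB.
B: GR = 8 − 8/5 = 6.4 dB.
A applies 1.1 dB more gain reduction.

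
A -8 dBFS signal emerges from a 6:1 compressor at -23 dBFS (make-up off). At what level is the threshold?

Gain reduction = -8 − (-23) = 15 dB; output overshoot = GR / (R − 1) = 15 / 5 = 3 dB.
Threshold = output − output overshoot = -23 − 3 = -26 dBFS.

-26 dBFS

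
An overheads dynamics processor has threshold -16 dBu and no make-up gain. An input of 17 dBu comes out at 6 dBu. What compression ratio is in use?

Input overshoot = 17 − (-16) = 33 dB; output overshoot = 6 − (-16) = 22 dB.
Ratio = 33 / 22 = 1.5.

1.5:1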